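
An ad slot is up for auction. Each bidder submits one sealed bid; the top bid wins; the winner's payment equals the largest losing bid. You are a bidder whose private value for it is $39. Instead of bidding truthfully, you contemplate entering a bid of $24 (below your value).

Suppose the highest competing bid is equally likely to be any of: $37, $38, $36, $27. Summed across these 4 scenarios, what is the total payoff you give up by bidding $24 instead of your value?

$18

The deviation costs you only when the competing bid falls strictly between $24 and $39; elsewhere both bids give the same outcome.
$37: truthful payoff $2, deviation payoff $0 → loss $2.
$38: truthful payoff $1, deviation payoff $0 → loss $1.
$36: truthful payoff $3, deviation payoff $0 → loss $3.
$27: truthful payoff $12, deviation payoff $0 → loss $12.
Total loss = $2 + $1 + $3 + $12 = $18.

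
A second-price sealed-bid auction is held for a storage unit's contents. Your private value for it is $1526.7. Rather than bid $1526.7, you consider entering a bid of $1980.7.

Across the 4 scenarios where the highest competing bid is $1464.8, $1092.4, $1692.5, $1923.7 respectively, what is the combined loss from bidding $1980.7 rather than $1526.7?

$562.8

The deviation costs you only when the competing bid falls strictly between $1526.7 and $1980.7; elsewhere both bids give the same outcome.
$1464.8: outcomes coincide → loss $0.
$1092.4: outcomes coincide → loss $0.
$1692.5: truthful payoff $0, deviation payoff −$165.8 → loss $165.8.
$1923.7: truthful payoff $0, deviation payoff −$397 → loss $397.
Total loss = $165.8 + $397 = $562.8.
In a second-price auction your bid sets only whether you win, not what you pay, so bidding your true value is weakly dominant.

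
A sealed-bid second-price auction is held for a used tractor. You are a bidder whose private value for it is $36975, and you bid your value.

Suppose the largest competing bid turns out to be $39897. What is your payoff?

$0

Your bid $36975 is below the highest competing bid $39897, so you lose.
A losing bidder pays nothing and receives nothing: payoff = $0.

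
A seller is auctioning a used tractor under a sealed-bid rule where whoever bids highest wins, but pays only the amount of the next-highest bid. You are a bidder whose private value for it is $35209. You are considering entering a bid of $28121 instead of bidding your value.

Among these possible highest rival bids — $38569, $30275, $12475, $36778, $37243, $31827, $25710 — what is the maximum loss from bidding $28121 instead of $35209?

$4934

$38569: same outcome either way → loss $0.
$30275: truthful gives $4934, deviation gives $0 → loss $4934.
$12475: same outcome either way → loss $0.
$36778: same outcome either way → loss $0.
$37243: same outcome either way → loss $0.
$31827: truthful gives $3382, deviation gives $0 → loss $3382.
$25710: same outcome either way → loss $0.
Maximum loss: $4934.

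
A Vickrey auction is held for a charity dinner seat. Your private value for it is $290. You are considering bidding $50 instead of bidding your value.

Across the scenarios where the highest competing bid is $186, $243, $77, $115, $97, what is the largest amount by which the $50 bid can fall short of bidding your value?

$213

$186: truthful gives $104, deviation gives $0 → loss $104.
$243: truthful gives $47, deviation gives $0 → loss $47.
$77: truthful gives $213, deviation gives $0 → loss $213.
$115: truthful gives $175, deviation gives $0 → loss $175.
$97: truthful gives $193, deviation gives $0 → loss $193.
Maximum loss: $213.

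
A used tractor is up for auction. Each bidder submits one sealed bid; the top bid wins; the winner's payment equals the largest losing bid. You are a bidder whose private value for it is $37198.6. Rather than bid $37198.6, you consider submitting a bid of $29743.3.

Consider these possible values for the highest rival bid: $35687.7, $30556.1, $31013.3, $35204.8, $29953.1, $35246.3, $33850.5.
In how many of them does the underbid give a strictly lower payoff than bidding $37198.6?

7

The deviation hurts exactly when the highest competing bid lies strictly between $29743.3 and $37198.6 — underbidding then forfeits a profitable win.
$35687.7: inside the interval → strictly worse (loss $1510.9).
$30556.1: inside the interval → strictly worse (loss $6642.5).
$31013.3: inside the interval → strictly worse (loss $6185.3).
$35204.8: inside the interval → strictly worse (loss $1993.8).
$29953.1: inside the interval → strictly worse (loss $7245.5).
$35246.3: inside the interval → strictly worse (loss $1952.3).
$33850.5: inside the interval → strictly worse (loss $3348.1).
Count: 7.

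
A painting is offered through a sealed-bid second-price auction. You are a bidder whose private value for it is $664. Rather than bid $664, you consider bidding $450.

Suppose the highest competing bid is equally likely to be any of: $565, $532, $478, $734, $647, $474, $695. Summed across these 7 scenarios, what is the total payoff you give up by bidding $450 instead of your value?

The deviation costs you only when the competing bid falls strictly between $450 and $664; elsewhere both bids give the same outcome.
$565: truthful payoff $99, deviation payoff $0 → loss $99.
$532: truthful payoff $132, deviation payoff $0 → loss $132.
$478: truthful payoff $186, deviation payoff $0 → loss $186.
$734: outcomes coincide → loss $0.
$647: truthful payoff $17, deviation payoff $0 → loss $17.
$474: truthful payoff $190, deviation payoff $0 → loss $190.
$695: outcomes coincide → loss $0.
Total loss = $99 + $132 + $186 + $17 + $190 = $624.
Because the price is fixed by the runner-up's bid, deviating from your value can only change a good outcome into a bad one — never the reverse.

$624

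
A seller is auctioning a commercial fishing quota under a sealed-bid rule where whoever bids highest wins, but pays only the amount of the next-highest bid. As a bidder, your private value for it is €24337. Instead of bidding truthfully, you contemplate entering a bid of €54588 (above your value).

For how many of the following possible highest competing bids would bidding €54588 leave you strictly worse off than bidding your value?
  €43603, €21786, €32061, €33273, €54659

3

The deviation hurts exactly when the highest competing bid lies strictly between €24337 and €54588 — overbidding then wins at a price above your value.
€43603: inside the interval → strictly worse (loss €19266).
€21786: below both → same outcome either way.
€32061: inside the interval → strictly worse (loss €7724).
€33273: inside the interval → strictly worse (loss €8936).
€54659: above both → same outcome either way.
Count: 3.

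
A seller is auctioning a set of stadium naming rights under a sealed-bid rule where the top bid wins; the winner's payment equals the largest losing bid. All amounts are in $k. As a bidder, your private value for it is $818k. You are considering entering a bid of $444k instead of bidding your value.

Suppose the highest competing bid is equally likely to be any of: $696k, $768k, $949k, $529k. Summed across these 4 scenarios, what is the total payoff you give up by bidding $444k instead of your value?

$461k

The deviation costs you only when the competing bid falls strictly between $444k and $818k; elsewhere both bids give the same outcome.
$696k: truthful payoff $122k, deviation payoff $0k → loss $122k.
$768k: truthful payoff $50k, deviation payoff $0k → loss $50k.
$949k: outcomes coincide → loss $0k.
$529k: truthful payoff $289k, deviation payoff $0k → loss $289k.
Total loss = $122k + $50k + $289k = $461k.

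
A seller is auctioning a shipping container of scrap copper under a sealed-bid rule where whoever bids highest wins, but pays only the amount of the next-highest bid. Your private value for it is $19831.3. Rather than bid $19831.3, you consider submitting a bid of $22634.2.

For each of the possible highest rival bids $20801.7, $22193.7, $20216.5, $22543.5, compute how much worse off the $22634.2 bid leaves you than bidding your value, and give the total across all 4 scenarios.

The deviation costs you only when the competing bid falls strictly between $19831.3 and $22634.2; elsewhere both bids give the same outcome.
$20801.7: truthful payoff $0, deviation payoff −$970.4 → loss $970.4.
$22193.7: truthful payoff $0, deviation payoff −$2362.4 → loss $2362.4.
$20216.5: truthful payoff $0, deviation payoff −$385.2 → loss $385.2.
$22543.5: truthful payoff $0, deviation payoff −$2712.2 → loss $2712.2.
Total loss = $970.4 + $2362.4 + $385.2 + $2712.2 = $6430.2.

$6430.2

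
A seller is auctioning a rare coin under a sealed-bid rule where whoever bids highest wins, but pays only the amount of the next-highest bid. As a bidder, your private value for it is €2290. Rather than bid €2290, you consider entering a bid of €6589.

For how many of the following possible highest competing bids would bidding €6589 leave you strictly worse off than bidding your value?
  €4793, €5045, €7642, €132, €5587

The deviation hurts exactly when the highest competing bid lies strictly between €2290 and €6589 — overbidding then wins at a price above your value.
€4793: inside the interval → strictly worse (loss €2503).
€5045: inside the interval → strictly worse (loss €2755).
€7642: above both → same outcome either way.
€132: below both → same outcome either way.
€5587: inside the interval → strictly worse (loss €3297).
Count: 3.

3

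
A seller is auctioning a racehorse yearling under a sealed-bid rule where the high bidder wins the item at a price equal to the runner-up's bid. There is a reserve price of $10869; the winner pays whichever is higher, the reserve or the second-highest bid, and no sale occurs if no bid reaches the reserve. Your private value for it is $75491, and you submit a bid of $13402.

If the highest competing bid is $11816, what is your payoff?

Your bid $13402 is the highest and exceeds the reserve.
Price = max(second-highest bid, reserve) = max($11816, $10869) = $11816.
Payoff = $75491 − $11816 = $63675.

$63675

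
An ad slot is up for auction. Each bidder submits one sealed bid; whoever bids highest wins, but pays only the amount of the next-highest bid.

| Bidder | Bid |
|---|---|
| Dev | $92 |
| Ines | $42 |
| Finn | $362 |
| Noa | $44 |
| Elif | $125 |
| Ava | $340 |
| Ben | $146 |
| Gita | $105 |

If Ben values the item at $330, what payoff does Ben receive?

Highest bid: Finn at $362, so Finn wins.
Second-highest bid: Ava at $340 — that is the price the winner pays.
Ben did not win, so Ben pays nothing and receives nothing: payoff $0.

$0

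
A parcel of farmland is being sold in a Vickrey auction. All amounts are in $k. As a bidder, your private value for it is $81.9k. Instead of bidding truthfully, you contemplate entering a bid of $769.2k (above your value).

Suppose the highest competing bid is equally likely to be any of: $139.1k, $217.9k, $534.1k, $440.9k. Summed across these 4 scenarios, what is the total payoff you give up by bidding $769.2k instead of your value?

The deviation costs you only when the competing bid falls strictly between $81.9k and $769.2k; elsewhere both bids give the same outcome.
$139.1k: truthful payoff $0k, deviation payoff −$57.2k → loss $57.2k.
$217.9k: truthful payoff $0k, deviation payoff −$136k → loss $136k.
$534.1k: truthful payoff $0k, deviation payoff −$452.2k → loss $452.2k.
$440.9k: truthful payoff $0k, deviation payoff −$359k → loss $359k.
Total loss = $57.2k + $136k + $452.2k + $359k = $1004.4k.

$1004.4k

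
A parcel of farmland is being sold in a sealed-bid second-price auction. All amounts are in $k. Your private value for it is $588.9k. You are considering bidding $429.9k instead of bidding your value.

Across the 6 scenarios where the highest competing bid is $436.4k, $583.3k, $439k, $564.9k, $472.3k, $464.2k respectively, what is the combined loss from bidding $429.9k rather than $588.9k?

$573.3k

The deviation costs you only when the competing bid falls strictly between $429.9k and $588.9k; elsewhere both bids give the same outcome.
$436.4k: truthful payoff $152.5k, deviation payoff $0k → loss $152.5k.
$583.3k: truthful payoff $5.6k, deviation payoff $0k → loss $5.6k.
$439k: truthful payoff $149.9k, deviation payoff $0k → loss $149.9k.
$564.9k: truthful payoff $24k, deviation payoff $0k → loss $24k.
$472.3k: truthful payoff $116.6k, deviation payoff $0k → loss $116.6k.
$464.2k: truthful payoff $124.7k, deviation payoff $0k → loss $124.7k.
Total loss = $152.5k + $5.6k + $149.9k + $24k + $116.6k + $124.7k = $573.3k.
In a second-price auction your bid sets only whether you win, not what you pay, so bidding your true value is weakly dominant.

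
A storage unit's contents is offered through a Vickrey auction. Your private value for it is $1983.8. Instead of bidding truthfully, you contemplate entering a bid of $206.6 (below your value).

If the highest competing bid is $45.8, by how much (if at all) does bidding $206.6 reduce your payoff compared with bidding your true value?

$0

Bidding your value $1983.8: you win (since $1983.8 > $45.8) and pay $45.8. Payoff $1938.
Bidding $206.6: you win and pay $45.8. Payoff $1983.8 − $45.8 = $1938.
Difference = $1938 − $1938 = $0; both bids lead to the same outcome because the competing bid is below both your value and your alternative bid.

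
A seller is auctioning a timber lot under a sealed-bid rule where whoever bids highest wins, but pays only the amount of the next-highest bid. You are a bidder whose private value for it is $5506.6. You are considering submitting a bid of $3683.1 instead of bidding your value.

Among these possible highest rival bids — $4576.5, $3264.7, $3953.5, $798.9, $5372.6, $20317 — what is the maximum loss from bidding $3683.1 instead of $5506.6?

$1553.1

$4576.5: truthful gives $930.1, deviation gives $0 → loss $930.1.
$3264.7: same outcome either way → loss $0.
$3953.5: truthful gives $1553.1, deviation gives $0 → loss $1553.1.
$798.9: same outcome either way → loss $0.
$5372.6: truthful gives $134, deviation gives $0 → loss $134.
$20317: same outcome either way → loss $0.
Maximum loss: $1553.1.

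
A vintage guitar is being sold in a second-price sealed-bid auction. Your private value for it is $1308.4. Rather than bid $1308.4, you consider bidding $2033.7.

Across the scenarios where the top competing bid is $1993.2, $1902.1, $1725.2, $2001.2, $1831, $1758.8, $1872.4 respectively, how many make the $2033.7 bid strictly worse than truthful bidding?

7

The deviation hurts exactly when the highest competing bid lies strictly between $1308.4 and $2033.7 — overbidding then wins at a price above your value.
$1993.2: inside the interval → strictly worse (loss $684.8).
$1902.1: inside the interval → strictly worse (loss $593.7).
$1725.2: inside the interval → strictly worse (loss $416.8).
$2001.2: inside the interval → strictly worse (loss $692.8).
$1831: inside the interval → strictly worse (loss $522.6).
$1758.8: inside the interval → strictly worse (loss $450.4).
$1872.4: inside the interval → strictly worse (loss $564).
Count: 7.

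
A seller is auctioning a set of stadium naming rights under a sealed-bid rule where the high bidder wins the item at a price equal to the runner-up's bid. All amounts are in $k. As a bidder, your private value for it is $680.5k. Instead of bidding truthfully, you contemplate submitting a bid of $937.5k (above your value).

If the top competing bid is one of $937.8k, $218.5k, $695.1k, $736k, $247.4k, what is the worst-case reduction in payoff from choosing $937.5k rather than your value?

$937.8k: same outcome either way → loss $0k.
$218.5k: same outcome either way → loss $0k.
$695.1k: truthful gives $0k, deviation gives −$14.6k → loss $14.6k.
$736k: truthful gives $0k, deviation gives −$55.5k → loss $55.5k.
$247.4k: same outcome either way → loss $0k.
Maximum loss: $55.5k.

$55.5k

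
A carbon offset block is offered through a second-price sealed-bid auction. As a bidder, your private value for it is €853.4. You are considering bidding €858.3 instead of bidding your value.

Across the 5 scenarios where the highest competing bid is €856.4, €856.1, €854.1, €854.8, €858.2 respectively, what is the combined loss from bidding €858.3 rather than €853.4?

€12.6

The deviation costs you only when the competing bid falls strictly between €853.4 and €858.3; elsewhere both bids give the same outcome.
€856.4: truthful payoff €0, deviation payoff −€3 → loss €3.
€856.1: truthful payoff €0, deviation payoff −€2.7 → loss €2.7.
€854.1: truthful payoff €0, deviation payoff −€0.7 → loss €0.7.
€854.8: truthful payoff €0, deviation payoff −€1.4 → loss €1.4.
€858.2: truthful payoff €0, deviation payoff −€4.8 → loss €4.8.
Total loss = €3 + €2.7 + €0.7 + €1.4 + €4.8 = €12.6.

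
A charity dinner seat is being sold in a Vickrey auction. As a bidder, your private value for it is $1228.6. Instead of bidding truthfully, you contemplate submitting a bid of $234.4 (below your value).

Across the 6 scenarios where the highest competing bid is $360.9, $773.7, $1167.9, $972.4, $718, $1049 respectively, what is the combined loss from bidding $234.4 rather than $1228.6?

$2329.7

The deviation costs you only when the competing bid falls strictly between $234.4 and $1228.6; elsewhere both bids give the same outcome.
$360.9: truthful payoff $867.7, deviation payoff $0 → loss $867.7.
$773.7: truthful payoff $454.9, deviation payoff $0 → loss $454.9.
$1167.9: truthful payoff $60.7, deviation payoff $0 → loss $60.7.
$972.4: truthful payoff $256.2, deviation payoff $0 → loss $256.2.
$718: truthful payoff $510.6, deviation payoff $0 → loss $510.6.
$1049: truthful payoff $179.6, deviation payoff $0 → loss $179.6.
Total loss = $867.7 + $454.9 + $60.7 + $256.2 + $510.6 + $179.6 = $2329.7.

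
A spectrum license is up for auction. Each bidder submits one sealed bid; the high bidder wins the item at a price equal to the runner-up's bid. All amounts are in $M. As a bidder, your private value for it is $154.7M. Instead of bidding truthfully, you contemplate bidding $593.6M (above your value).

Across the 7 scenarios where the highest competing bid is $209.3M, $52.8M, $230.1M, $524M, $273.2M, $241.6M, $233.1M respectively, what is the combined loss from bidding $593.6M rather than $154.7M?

The deviation costs you only when the competing bid falls strictly between $154.7M and $593.6M; elsewhere both bids give the same outcome.
$209.3M: truthful payoff $0M, deviation payoff −$54.6M → loss $54.6M.
$52.8M: outcomes coincide → loss $0M.
$230.1M: truthful payoff $0M, deviation payoff −$75.4M → loss $75.4M.
$524M: truthful payoff $0M, deviation payoff −$369.3M → loss $369.3M.
$273.2M: truthful payoff $0M, deviation payoff −$118.5M → loss $118.5M.
$241.6M: truthful payoff $0M, deviation payoff −$86.9M → loss $86.9M.
$233.1M: truthful payoff $0M, deviation payoff −$78.4M → loss $78.4M.
Total loss = $54.6M + $75.4M + $369.3M + $118.5M + $86.9M + $78.4M = $783.1M.

$783.1M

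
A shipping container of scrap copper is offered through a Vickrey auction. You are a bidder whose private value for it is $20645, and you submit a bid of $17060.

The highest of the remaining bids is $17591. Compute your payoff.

Your bid $17060 is below the highest competing bid $17591, so you lose.
A losing bidder pays nothing and receives nothing: payoff = $0.

$0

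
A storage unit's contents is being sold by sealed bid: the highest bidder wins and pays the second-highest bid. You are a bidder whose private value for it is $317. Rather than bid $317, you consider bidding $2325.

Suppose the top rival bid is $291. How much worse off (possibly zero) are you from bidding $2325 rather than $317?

Bidding your value $317: you win (since $317 > $291) and pay $291. Payoff $26.
Bidding $2325: you win and pay $291. Payoff $317 − $291 = $26.
Difference = $26 − $26 = $0; both bids lead to the same outcome because the competing bid is below both your value and your alternative bid.

$0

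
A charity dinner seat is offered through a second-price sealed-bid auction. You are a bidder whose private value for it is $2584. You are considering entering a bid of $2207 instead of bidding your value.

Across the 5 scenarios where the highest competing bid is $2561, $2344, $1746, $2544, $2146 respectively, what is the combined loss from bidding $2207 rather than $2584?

The deviation costs you only when the competing bid falls strictly between $2207 and $2584; elsewhere both bids give the same outcome.
$2561: truthful payoff $23, deviation payoff $0 → loss $23.
$2344: truthful payoff $240, deviation payoff $0 → loss $240.
$1746: outcomes coincide → loss $0.
$2544: truthful payoff $40, deviation payoff $0 → loss $40.
$2146: outcomes coincide → loss $0.
Total loss = $23 + $240 + $40 = $303.
Truthful bidding weakly dominates here: raising your bid can only win items priced above your value, and lowering it can only forfeit items priced below.

$303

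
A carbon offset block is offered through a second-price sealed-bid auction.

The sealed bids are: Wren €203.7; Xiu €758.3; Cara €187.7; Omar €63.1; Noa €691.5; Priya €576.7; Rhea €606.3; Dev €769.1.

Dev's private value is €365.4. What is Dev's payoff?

Highest bid: Dev at €769.1, so Dev wins.
Second-highest bid: Xiu at €758.3 — that is the price the winner pays.
Dev's payoff = value − price = €365.4 − €758.3 = −€392.9.

−€392.9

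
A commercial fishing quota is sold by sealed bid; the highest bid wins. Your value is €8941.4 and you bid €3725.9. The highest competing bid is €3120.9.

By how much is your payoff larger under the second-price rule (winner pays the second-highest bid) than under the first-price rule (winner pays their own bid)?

€605

You have the highest bid, so you win under either rule.
Second-price: pay €3120.9 → payoff €5820.5.
First-price: pay your own bid €3725.9 → payoff €5215.5.
Difference = €5820.5 − (€5215.5) = €605.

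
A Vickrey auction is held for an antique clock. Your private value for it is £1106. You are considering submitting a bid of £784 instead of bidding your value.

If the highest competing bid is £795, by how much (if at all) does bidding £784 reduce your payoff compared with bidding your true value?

Bidding your value £1106: you win (since £1106 > £795) and pay £795. Payoff £311.
Bidding £784: you lose. Payoff £0.
The competing bid £795 lies between your shaded bid and your value, so underbidding forfeits an item you could have won at a profitable price.
Loss from deviating = £311 − (£0) = £311.

£311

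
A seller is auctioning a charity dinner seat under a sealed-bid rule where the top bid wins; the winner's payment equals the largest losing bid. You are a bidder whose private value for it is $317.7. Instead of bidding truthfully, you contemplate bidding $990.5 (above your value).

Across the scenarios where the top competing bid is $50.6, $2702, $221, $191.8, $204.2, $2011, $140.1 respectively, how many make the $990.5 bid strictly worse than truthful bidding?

The deviation hurts exactly when the highest competing bid lies strictly between $317.7 and $990.5 — overbidding then wins at a price above your value.
$50.6: below both → same outcome either way.
$2702: above both → same outcome either way.
$221: below both → same outcome either way.
$191.8: below both → same outcome either way.
$204.2: below both → same outcome either way.
$2011: above both → same outcome either way.
$140.1: below both → same outcome either way.
Count: 0.

0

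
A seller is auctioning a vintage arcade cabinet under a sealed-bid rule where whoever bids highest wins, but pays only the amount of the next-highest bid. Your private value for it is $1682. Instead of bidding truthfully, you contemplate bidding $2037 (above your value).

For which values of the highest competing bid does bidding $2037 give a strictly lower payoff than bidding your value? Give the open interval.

If the competing bid is below $1682, both bids win at the same price — no difference.
If it is above $2037, both bids lose — no difference.
If it lies strictly between $1682 and $2037, bidding your value loses (payoff 0) while bidding $2037 wins at a price above your value (payoff negative).
So the deviation strictly hurts on the open interval ($1682, $2037).
In a second-price auction your bid sets only whether you win, not what you pay, so bidding your true value is weakly dominant.

($1682, $2037)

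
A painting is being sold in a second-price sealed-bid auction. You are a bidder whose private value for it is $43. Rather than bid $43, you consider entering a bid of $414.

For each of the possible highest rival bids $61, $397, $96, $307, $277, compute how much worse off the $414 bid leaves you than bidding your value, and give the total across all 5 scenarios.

The deviation costs you only when the competing bid falls strictly between $43 and $414; elsewhere both bids give the same outcome.
$61: truthful payoff $0, deviation payoff −$18 → loss $18.
$397: truthful payoff $0, deviation payoff −$354 → loss $354.
$96: truthful payoff $0, deviation payoff −$53 → loss $53.
$307: truthful payoff $0, deviation payoff −$264 → loss $264.
$277: truthful payoff $0, deviation payoff −$234 → loss $234.
Total loss = $18 + $354 + $53 + $264 + $234 = $923.

$923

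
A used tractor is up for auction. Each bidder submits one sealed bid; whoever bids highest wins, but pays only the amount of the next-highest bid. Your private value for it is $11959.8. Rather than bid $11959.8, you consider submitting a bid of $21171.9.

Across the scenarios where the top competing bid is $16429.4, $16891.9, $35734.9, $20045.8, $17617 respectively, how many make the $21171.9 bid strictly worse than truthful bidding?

4

The deviation hurts exactly when the highest competing bid lies strictly between $11959.8 and $21171.9 — overbidding then wins at a price above your value.
$16429.4: inside the interval → strictly worse (loss $4469.6).
$16891.9: inside the interval → strictly worse (loss $4932.1).
$35734.9: above both → same outcome either way.
$20045.8: inside the interval → strictly worse (loss $8086).
$17617: inside the interval → strictly worse (loss $5657.2).
Count: 4.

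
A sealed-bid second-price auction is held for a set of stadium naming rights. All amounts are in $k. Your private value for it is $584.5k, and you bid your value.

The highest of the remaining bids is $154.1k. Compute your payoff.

$430.4k

Your bid $584.5k exceeds the highest competing bid $154.1k, so you win.
In a second-price auction the winner pays the second-highest bid, $154.1k.
Payoff = value − price = $584.5k − $154.1k = $430.4k.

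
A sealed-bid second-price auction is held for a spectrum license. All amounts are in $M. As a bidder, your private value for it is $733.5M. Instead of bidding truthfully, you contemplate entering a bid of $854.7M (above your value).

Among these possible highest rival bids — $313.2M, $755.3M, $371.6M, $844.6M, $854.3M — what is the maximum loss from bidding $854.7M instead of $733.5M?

$313.2M: same outcome either way → loss $0M.
$755.3M: truthful gives $0M, deviation gives −$21.8M → loss $21.8M.
$371.6M: same outcome either way → loss $0M.
$844.6M: truthful gives $0M, deviation gives −$111.1M → loss $111.1M.
$854.3M: truthful gives $0M, deviation gives −$120.8M → loss $120.8M.
Maximum loss: $120.8M.

$120.8M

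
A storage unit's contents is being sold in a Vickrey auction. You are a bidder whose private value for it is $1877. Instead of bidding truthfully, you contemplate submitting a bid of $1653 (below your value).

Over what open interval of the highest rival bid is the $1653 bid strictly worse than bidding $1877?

($1653, $1877)

If the competing bid is below $1653, both bids win at the same price — no difference.
If it is above $1877, both bids lose — no difference.
If it lies strictly between $1653 and $1877, bidding your value wins at a price below your value (positive payoff) while bidding $1653 loses (payoff 0).
So the deviation strictly hurts on the open interval ($1653, $1877).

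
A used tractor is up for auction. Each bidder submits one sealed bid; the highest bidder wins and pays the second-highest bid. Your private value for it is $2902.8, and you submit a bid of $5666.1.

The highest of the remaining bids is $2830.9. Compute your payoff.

$71.9

Your bid $5666.1 exceeds the highest competing bid $2830.9, so you win.
In a second-price auction the winner pays the second-highest bid, $2830.9.
Payoff = value − price = $2902.8 − $2830.9 = $71.9.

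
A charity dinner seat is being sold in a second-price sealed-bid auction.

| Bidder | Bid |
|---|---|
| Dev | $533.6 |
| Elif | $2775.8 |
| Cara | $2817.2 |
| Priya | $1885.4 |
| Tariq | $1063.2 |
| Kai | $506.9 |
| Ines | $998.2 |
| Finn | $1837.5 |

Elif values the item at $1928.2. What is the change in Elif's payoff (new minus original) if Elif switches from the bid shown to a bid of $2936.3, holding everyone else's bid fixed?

−$889

The highest bid among the other bidders is $2817.2; Elif's bid doesn't change that.
Original bid $2775.8: Elif is not highest (top rival bid is $2817.2); payoff $0.
Alternative bid $2936.3: Elif is highest, pays the top rival bid $2817.2; payoff $1928.2 − $2817.2 = −$889.
Change in payoff = −$889 − ($0) = −$889.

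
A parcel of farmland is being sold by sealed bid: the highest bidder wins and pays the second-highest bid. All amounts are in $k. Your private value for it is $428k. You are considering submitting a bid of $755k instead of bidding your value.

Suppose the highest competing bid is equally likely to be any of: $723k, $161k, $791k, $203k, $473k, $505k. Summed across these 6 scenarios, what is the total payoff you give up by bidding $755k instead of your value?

The deviation costs you only when the competing bid falls strictly between $428k and $755k; elsewhere both bids give the same outcome.
$723k: truthful payoff $0k, deviation payoff −$295k → loss $295k.
$161k: outcomes coincide → loss $0k.
$791k: outcomes coincide → loss $0k.
$203k: outcomes coincide → loss $0k.
$473k: truthful payoff $0k, deviation payoff −$45k → loss $45k.
$505k: truthful payoff $0k, deviation payoff −$77k → loss $77k.
Total loss = $295k + $45k + $77k = $417k.
Truthful bidding weakly dominates here: raising your bid can only win items priced above your value, and lowering it can only forfeit items priced below.

$417k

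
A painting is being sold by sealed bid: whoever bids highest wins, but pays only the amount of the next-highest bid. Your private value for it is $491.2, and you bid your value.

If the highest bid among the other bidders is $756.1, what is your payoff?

Your bid $491.2 is below the highest competing bid $756.1, so you lose.
A losing bidder pays nothing and receives nothing: payoff = $0.

$0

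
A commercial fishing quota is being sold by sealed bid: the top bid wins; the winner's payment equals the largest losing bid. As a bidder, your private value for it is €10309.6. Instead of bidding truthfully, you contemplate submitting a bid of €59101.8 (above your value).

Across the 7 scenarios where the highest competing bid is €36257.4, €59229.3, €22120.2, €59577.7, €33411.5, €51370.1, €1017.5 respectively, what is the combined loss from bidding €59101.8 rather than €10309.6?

The deviation costs you only when the competing bid falls strictly between €10309.6 and €59101.8; elsewhere both bids give the same outcome.
€36257.4: truthful payoff €0, deviation payoff −€25947.8 → loss €25947.8.
€59229.3: outcomes coincide → loss €0.
€22120.2: truthful payoff €0, deviation payoff −€11810.6 → loss €11810.6.
€59577.7: outcomes coincide → loss €0.
€33411.5: truthful payoff €0, deviation payoff −€23101.9 → loss €23101.9.
€51370.1: truthful payoff €0, deviation payoff −€41060.5 → loss €41060.5.
€1017.5: outcomes coincide → loss €0.
Total loss = €25947.8 + €11810.6 + €23101.9 + €41060.5 = €101920.8.

€101920.8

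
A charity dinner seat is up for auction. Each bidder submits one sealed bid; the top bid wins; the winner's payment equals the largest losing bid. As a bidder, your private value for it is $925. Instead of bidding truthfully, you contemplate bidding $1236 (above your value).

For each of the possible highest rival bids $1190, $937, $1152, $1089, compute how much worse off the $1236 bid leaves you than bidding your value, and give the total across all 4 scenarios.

The deviation costs you only when the competing bid falls strictly between $925 and $1236; elsewhere both bids give the same outcome.
$1190: truthful payoff $0, deviation payoff −$265 → loss $265.
$937: truthful payoff $0, deviation payoff −$12 → loss $12.
$1152: truthful payoff $0, deviation payoff −$227 → loss $227.
$1089: truthful payoff $0, deviation payoff −$164 → loss $164.
Total loss = $265 + $12 + $227 + $164 = $668.

$668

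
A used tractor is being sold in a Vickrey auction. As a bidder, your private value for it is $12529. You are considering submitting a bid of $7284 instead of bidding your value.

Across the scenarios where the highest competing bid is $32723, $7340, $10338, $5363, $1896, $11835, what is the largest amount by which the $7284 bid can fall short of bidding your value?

$32723: same outcome either way → loss $0.
$7340: truthful gives $5189, deviation gives $0 → loss $5189.
$10338: truthful gives $2191, deviation gives $0 → loss $2191.
$5363: same outcome either way → loss $0.
$1896: same outcome either way → loss $0.
$11835: truthful gives $694, deviation gives $0 → loss $694.
Maximum loss: $5189.

$5189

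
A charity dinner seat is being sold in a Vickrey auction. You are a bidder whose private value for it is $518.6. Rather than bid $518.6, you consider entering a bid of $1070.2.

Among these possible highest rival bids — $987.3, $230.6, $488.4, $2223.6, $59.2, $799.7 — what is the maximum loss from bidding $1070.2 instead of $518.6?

$468.7

$987.3: truthful gives $0, deviation gives −$468.7 → loss $468.7.
$230.6: same outcome either way → loss $0.
$488.4: same outcome either way → loss $0.
$2223.6: same outcome either way → loss $0.
$59.2: same outcome either way → loss $0.
$799.7: truthful gives $0, deviation gives −$281.1 → loss $281.1.
Maximum loss: $468.7.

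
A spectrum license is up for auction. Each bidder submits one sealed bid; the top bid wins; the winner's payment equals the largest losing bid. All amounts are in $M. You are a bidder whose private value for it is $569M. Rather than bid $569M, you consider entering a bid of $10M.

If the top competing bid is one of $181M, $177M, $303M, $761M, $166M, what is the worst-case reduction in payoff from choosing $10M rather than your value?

$181M: truthful gives $388M, deviation gives $0M → loss $388M.
$177M: truthful gives $392M, deviation gives $0M → loss $392M.
$303M: truthful gives $266M, deviation gives $0M → loss $266M.
$761M: same outcome either way → loss $0M.
$166M: truthful gives $403M, deviation gives $0M → loss $403M.
Maximum loss: $403M.

$403M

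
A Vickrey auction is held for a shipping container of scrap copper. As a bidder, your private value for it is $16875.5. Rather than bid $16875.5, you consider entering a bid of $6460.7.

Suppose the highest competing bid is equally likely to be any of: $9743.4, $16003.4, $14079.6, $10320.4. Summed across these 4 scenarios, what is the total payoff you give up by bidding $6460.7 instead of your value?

The deviation costs you only when the competing bid falls strictly between $6460.7 and $16875.5; elsewhere both bids give the same outcome.
$9743.4: truthful payoff $7132.1, deviation payoff $0 → loss $7132.1.
$16003.4: truthful payoff $872.1, deviation payoff $0 → loss $872.1.
$14079.6: truthful payoff $2795.9, deviation payoff $0 → loss $2795.9.
$10320.4: truthful payoff $6555.1, deviation payoff $0 → loss $6555.1.
Total loss = $7132.1 + $872.1 + $2795.9 + $6555.1 = $17355.2.
In a second-price auction your bid sets only whether you win, not what you pay, so bidding your true value is weakly dominant.

$17355.2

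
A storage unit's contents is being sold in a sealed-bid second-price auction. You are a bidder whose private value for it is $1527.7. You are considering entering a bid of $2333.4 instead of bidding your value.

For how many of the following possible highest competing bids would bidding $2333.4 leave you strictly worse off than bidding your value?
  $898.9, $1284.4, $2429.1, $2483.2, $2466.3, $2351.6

The deviation hurts exactly when the highest competing bid lies strictly between $1527.7 and $2333.4 — overbidding then wins at a price above your value.
$898.9: below both → same outcome either way.
$1284.4: below both → same outcome either way.
$2429.1: above both → same outcome either way.
$2483.2: above both → same outcome either way.
$2466.3: above both → same outcome either way.
$2351.6: above both → same outcome either way.
Count: 0.

0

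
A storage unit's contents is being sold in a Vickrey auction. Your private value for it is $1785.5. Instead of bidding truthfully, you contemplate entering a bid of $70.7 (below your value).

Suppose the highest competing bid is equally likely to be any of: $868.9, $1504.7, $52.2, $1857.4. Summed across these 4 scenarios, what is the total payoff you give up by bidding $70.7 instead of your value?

The deviation costs you only when the competing bid falls strictly between $70.7 and $1785.5; elsewhere both bids give the same outcome.
$868.9: truthful payoff $916.6, deviation payoff $0 → loss $916.6.
$1504.7: truthful payoff $280.8, deviation payoff $0 → loss $280.8.
$52.2: outcomes coincide → loss $0.
$1857.4: outcomes coincide → loss $0.
Total loss = $916.6 + $280.8 = $1197.4.
Truthful bidding weakly dominates here: raising your bid can only win items priced above your value, and lowering it can only forfeit items priced below.

$1197.4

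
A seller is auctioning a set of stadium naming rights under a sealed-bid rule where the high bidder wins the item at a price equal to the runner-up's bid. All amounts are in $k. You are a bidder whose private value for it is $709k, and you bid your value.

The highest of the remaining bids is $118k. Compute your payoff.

$591k

Your bid $709k exceeds the highest competing bid $118k, so you win.
In a second-price auction the winner pays the second-highest bid, $118k.
Payoff = value − price = $709k − $118k = $591k.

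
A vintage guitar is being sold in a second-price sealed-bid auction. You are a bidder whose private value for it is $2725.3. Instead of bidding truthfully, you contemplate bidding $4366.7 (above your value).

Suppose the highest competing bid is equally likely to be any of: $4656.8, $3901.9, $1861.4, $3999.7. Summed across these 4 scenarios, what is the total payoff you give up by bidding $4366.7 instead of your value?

The deviation costs you only when the competing bid falls strictly between $2725.3 and $4366.7; elsewhere both bids give the same outcome.
$4656.8: outcomes coincide → loss $0.
$3901.9: truthful payoff $0, deviation payoff −$1176.6 → loss $1176.6.
$1861.4: outcomes coincide → loss $0.
$3999.7: truthful payoff $0, deviation payoff −$1274.4 → loss $1274.4.
Total loss = $1176.6 + $1274.4 = $2451.
Truthful bidding weakly dominates here: raising your bid can only win items priced above your value, and lowering it can only forfeit items priced below.

$2451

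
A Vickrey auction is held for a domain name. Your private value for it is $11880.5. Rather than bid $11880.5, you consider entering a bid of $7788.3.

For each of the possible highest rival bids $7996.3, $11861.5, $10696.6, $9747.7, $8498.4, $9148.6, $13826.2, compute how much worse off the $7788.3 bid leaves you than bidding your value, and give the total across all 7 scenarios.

The deviation costs you only when the competing bid falls strictly between $7788.3 and $11880.5; elsewhere both bids give the same outcome.
$7996.3: truthful payoff $3884.2, deviation payoff $0 → loss $3884.2.
$11861.5: truthful payoff $19, deviation payoff $0 → loss $19.
$10696.6: truthful payoff $1183.9, deviation payoff $0 → loss $1183.9.
$9747.7: truthful payoff $2132.8, deviation payoff $0 → loss $2132.8.
$8498.4: truthful payoff $3382.1, deviation payoff $0 → loss $3382.1.
$9148.6: truthful payoff $2731.9, deviation payoff $0 → loss $2731.9.
$13826.2: outcomes coincide → loss $0.
Total loss = $3884.2 + $19 + $1183.9 + $2132.8 + $3382.1 + $2731.9 = $13333.9.
Because the price is fixed by the runner-up's bid, deviating from your value can only change a good outcome into a bad one — never the reverse.

$13333.9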